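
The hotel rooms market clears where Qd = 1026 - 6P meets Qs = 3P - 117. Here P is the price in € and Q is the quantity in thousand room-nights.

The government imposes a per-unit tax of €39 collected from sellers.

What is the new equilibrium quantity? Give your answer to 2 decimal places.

186.00

Original equilibrium: 1026 - 6P = 3P - 117 gives 1143 = 9P, so P = 127 and Q = 264.
Since sellers keep the price net of the tax, the effective supply curve becomes Qs = 3P - 234.
Clearing the new market: 1026 - 6P = 3P - 234, so P = 140 and Q = 186.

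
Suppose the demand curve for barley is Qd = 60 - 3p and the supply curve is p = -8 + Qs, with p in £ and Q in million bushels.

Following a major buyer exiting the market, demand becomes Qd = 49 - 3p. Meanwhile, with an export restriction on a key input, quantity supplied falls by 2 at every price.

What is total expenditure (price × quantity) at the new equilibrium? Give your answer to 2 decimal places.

Before the shock: 60 - 3p = p + 8 ⇒ 52 = 4p ⇒ p = 13, Q = 21.
The new curves are Qd = 49 - 3p (demand) and Qs = p + 6 (supply).
Setting them equal: 49 - 3p = p + 6 → 43 = 4p, so p = 10.75 and Q = 16.75.
New expenditure = 10.75 × 16.75 = 180.06.

180.06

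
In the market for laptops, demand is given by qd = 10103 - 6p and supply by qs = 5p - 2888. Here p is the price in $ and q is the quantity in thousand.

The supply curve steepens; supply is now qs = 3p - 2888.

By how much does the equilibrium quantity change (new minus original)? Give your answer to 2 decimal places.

Solve the original market: 10103 - 6p = 5p - 2888, hence p = 1181 and q = 3017.
After the shift, demand is qd = 10103 - 6p and supply is qs = 3p - 2888.
New equilibrium: 10103 - 6p = 3p - 2888 ⇒ 12991 = 9p ⇒ p = 12991/9 ≈ 1443.4444, q = 4327/3 ≈ 1442.3333.
Δq = 1442.3333 − 3017 = -1574.67.

-1574.67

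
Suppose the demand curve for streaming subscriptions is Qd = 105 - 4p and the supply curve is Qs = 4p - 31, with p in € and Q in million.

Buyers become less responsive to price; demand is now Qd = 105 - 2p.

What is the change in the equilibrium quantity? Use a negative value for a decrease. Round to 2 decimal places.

+22.67

Before the shock: 105 - 4p = 4p - 31 ⇒ 136 = 8p ⇒ p = 17, Q = 37.
The shock moves the curves to Qd = 105 - 2p and Qs = 4p - 31.
New equilibrium: 105 - 2p = 4p - 31 ⇒ 136 = 6p ⇒ p = 68/3 ≈ 22.6667, Q = 179/3 ≈ 59.6667.
ΔQ = 59.6667 − 37 = +22.67.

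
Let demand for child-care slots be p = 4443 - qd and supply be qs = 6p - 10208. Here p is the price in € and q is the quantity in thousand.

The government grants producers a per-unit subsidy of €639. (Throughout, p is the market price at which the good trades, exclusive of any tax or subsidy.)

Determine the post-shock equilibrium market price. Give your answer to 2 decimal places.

1545.29

Before the shock: 4443 - p = 6p - 10208 ⇒ 14651 = 7p ⇒ p = 2093, q = 2350.
Since sellers receive the price plus the subsidy, the effective supply curve becomes qs = 6p - 6374.
Setting them equal: 4443 - p = 6p - 6374 → 10817 = 7p, so p = 10817/7 ≈ 1545.2857 and q = 20284/7 ≈ 2897.7143.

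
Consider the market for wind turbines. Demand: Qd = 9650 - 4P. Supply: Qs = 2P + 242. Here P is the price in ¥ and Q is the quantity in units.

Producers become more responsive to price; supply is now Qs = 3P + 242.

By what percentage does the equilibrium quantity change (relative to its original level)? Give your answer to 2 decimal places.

+26.52

Before the shock: 9650 - 4P = 2P + 242 ⇒ 9408 = 6P ⇒ P = 1568, Q = 3378.
After the shift, demand is Qd = 9650 - 4P and supply is Qs = 3P + 242.
Clearing the new market: 9650 - 4P = 3P + 242, so P = 1344 and Q = 4274.
%ΔQ = (4274 − 3378) / 3378 × 100 = +26.52%.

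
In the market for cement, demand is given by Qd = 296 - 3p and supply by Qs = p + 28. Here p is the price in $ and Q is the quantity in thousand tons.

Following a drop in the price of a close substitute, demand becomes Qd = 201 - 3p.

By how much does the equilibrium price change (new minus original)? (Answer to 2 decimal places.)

Original equilibrium: 296 - 3p = p + 28 gives 268 = 4p, so p = 67 and Q = 95.
The new curves are Qd = 201 - 3p (demand) and Qs = p + 28 (supply).
Setting them equal: 201 - 3p = p + 28 → 173 = 4p, so p = 43.25 and Q = 71.25.
Δp = 43.25 − 67 = -23.75.

-23.75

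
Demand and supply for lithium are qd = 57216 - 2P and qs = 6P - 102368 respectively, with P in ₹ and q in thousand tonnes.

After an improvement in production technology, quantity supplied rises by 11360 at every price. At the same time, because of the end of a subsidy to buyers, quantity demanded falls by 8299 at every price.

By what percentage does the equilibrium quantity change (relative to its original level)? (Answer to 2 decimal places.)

-19.54

Before the shock: 57216 - 2P = 6P - 102368 ⇒ 159584 = 8P ⇒ P = 19948, q = 17320.
The new curves are qd = 48917 - 2P (demand) and qs = 6P - 91008 (supply).
Clearing the new market: 48917 - 2P = 6P - 91008, so P = 17490.625 and q = 13935.75.
%Δq = (13935.75 − 17320) / 17320 × 100 = -19.54%.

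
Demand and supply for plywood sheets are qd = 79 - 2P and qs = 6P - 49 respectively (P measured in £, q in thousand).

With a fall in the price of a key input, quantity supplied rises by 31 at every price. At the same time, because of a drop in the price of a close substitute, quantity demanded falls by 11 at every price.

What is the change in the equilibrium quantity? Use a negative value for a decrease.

Original equilibrium: 79 - 2P = 6P - 49 gives 128 = 8P, so P = 16 and q = 47.
The shock moves the curves to qd = 68 - 2P and qs = 6P - 18.
Equate the new curves: 68 - 2P = 6P - 18, giving 86 = 8P, P = 10.75, q = 46.5.
Δq = 46.5 − 47 = -0.5.

-0.5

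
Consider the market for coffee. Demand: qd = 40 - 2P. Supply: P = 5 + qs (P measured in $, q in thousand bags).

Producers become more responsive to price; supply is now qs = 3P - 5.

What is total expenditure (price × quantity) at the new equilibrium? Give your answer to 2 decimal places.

198.00

Solve the original market: 40 - 2P = P - 5, hence P = 15 and q = 10.
The new curves are qd = 40 - 2P (demand) and qs = 3P - 5 (supply).
Clearing the new market: 40 - 2P = 3P - 5, so P = 9 and q = 22.
New expenditure = 9 × 22 = 198.00.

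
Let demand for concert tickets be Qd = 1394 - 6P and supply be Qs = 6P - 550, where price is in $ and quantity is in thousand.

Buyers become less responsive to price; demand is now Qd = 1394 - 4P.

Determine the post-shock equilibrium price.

Original equilibrium: 1394 - 6P = 6P - 550 gives 1944 = 12P, so P = 162 and Q = 422.
With the change applied: demand Qd = 1394 - 4P, supply Qs = 6P - 550.
Setting them equal: 1394 - 4P = 6P - 550 → 1944 = 10P, so P = 194.4 and Q = 616.4.

194.4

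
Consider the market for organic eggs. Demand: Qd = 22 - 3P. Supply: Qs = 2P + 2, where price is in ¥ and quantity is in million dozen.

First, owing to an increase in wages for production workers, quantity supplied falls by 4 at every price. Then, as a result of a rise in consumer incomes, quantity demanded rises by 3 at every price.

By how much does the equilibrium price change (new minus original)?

+1.4

Solve the original market: 22 - 3P = 2P + 2, hence P = 4 and Q = 10.
After the shift, demand is Qd = 25 - 3P and supply is Qs = 2P - 2.
Setting them equal: 25 - 3P = 2P - 2 → 27 = 5P, so P = 5.4 and Q = 8.8.
ΔP = 5.4 − 4 = +1.4.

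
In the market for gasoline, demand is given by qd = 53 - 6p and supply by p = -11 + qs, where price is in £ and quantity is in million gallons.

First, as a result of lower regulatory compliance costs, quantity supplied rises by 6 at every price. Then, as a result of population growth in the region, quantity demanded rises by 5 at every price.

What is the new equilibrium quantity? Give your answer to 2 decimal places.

Before the shock: 53 - 6p = p + 11 ⇒ 42 = 7p ⇒ p = 6, q = 17.
The new curves are qd = 58 - 6p (demand) and qs = p + 17 (supply).
Equate the new curves: 58 - 6p = p + 17, giving 41 = 7p, p = 41/7 ≈ 5.8571, q = 160/7 ≈ 22.8571.

22.86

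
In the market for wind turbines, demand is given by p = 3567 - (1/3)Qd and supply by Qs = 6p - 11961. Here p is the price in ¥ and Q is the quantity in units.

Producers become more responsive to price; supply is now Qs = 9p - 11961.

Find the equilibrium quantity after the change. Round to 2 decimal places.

5035.50

Before the shock: 10701 - 3p = 6p - 11961 ⇒ 22662 = 9p ⇒ p = 2518, Q = 3147.
With the change applied: demand Qd = 10701 - 3p, supply Qs = 9p - 11961.
Equate the new curves: 10701 - 3p = 9p - 11961, giving 22662 = 12p, p = 1888.5, Q = 5035.5.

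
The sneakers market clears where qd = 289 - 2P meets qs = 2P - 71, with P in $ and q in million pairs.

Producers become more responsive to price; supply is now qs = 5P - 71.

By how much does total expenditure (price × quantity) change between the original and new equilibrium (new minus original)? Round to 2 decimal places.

Solve the original market: 289 - 2P = 2P - 71, hence P = 90 and q = 109.
After the shift, demand is qd = 289 - 2P and supply is qs = 5P - 71.
New equilibrium: 289 - 2P = 5P - 71 ⇒ 360 = 7P ⇒ P = 360/7 ≈ 51.4286, q = 1303/7 ≈ 186.1429.
Expenditure moves from 90×109 = 9810 to 51.4286×186.1429 = 9573.0612; change = -236.94.

-236.94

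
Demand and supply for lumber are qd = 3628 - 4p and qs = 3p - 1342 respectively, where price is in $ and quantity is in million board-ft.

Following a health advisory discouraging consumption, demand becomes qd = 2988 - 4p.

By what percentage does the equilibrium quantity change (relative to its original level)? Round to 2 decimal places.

-34.81

Before the shock: 3628 - 4p = 3p - 1342 ⇒ 4970 = 7p ⇒ p = 710, q = 788.
After the shift, demand is qd = 2988 - 4p and supply is qs = 3p - 1342.
Setting them equal: 2988 - 4p = 3p - 1342 → 4330 = 7p, so p = 4330/7 ≈ 618.5714 and q = 3596/7 ≈ 513.7143.
%Δq = (513.7143 − 788) / 788 × 100 = -34.81%.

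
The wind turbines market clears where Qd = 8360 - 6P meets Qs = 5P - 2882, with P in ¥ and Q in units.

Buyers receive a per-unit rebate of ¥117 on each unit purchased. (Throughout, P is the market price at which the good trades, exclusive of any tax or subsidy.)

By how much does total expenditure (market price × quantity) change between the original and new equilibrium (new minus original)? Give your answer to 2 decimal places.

Solve the original market: 8360 - 6P = 5P - 2882, hence P = 1022 and Q = 2228.
Since buyers' out-of-pocket price is the market price minus the rebate, the effective demand curve becomes Qd = 9062 - 6P.
Equate the new curves: 9062 - 6P = 5P - 2882, giving 11944 = 11P, P = 11944/11 ≈ 1085.8182, Q = 28018/11 ≈ 2547.0909.
Expenditure moves from 1022×2228 = 2277016 to 1085.8182×2547.0909 = 2765677.6198; change = +488661.62.

+488661.62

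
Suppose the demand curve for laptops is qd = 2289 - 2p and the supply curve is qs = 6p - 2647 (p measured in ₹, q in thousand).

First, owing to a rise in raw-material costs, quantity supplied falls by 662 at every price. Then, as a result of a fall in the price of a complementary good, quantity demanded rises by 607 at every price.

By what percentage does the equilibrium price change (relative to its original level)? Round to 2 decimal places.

Before the shock: 2289 - 2p = 6p - 2647 ⇒ 4936 = 8p ⇒ p = 617, q = 1055.
The shock moves the curves to qd = 2896 - 2p and qs = 6p - 3309.
Clearing the new market: 2896 - 2p = 6p - 3309, so p = 775.625 and q = 1344.75.
%Δp = (775.625 − 617) / 617 × 100 = +25.71%.

+25.71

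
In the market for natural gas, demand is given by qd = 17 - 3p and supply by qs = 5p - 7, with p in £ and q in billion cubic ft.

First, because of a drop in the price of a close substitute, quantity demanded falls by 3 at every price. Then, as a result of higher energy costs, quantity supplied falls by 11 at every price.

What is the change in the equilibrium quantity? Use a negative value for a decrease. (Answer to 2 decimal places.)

Solve the original market: 17 - 3p = 5p - 7, hence p = 3 and q = 8.
The shock moves the curves to qd = 14 - 3p and qs = 5p - 18.
New equilibrium: 14 - 3p = 5p - 18 ⇒ 32 = 8p ⇒ p = 4, q = 2.
Δq = 2 − 8 = -6.00.

-6.00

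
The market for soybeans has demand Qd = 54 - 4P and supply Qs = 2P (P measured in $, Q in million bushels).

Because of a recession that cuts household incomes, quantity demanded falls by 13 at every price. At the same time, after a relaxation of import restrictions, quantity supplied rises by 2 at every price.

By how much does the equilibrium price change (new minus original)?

Solve the original market: 54 - 4P = 2P, hence P = 9 and Q = 18.
The shock moves the curves to Qd = 41 - 4P and Qs = 2P + 2.
New equilibrium: 41 - 4P = 2P + 2 ⇒ 39 = 6P ⇒ P = 6.5, Q = 15.
ΔP = 6.5 − 9 = -2.5.

-2.5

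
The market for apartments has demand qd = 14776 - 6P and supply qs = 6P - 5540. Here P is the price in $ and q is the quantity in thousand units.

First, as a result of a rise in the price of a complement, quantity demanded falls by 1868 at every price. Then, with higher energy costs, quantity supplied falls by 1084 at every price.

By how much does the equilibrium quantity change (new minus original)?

-1476

Before the shock: 14776 - 6P = 6P - 5540 ⇒ 20316 = 12P ⇒ P = 1693, q = 4618.
With the change applied: demand qd = 12908 - 6P, supply qs = 6P - 6624.
New equilibrium: 12908 - 6P = 6P - 6624 ⇒ 19532 = 12P ⇒ P = 4883/3 ≈ 1627.6667, q = 3142.
Δq = 3142 − 4618 = -1476.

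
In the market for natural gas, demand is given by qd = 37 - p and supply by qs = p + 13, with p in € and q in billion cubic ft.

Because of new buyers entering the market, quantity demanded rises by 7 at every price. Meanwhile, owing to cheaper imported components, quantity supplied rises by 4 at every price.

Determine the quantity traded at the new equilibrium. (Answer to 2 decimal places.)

30.50

Initially, 37 - p = p + 13, so 24 = 2p and p = 12, q = 25.
After the shift, demand is qd = 44 - p and supply is qs = p + 17.
Setting them equal: 44 - p = p + 17 → 27 = 2p, so p = 13.5 and q = 30.5.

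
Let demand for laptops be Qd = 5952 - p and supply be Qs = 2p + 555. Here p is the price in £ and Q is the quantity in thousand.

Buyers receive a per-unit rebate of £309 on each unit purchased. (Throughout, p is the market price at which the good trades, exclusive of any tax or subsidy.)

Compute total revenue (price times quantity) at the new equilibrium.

Before the shock: 5952 - p = 2p + 555 ⇒ 5397 = 3p ⇒ p = 1799, Q = 4153.
Since buyers' out-of-pocket price is the market price minus the rebate, the effective demand curve becomes Qd = 6261 - p.
Setting them equal: 6261 - p = 2p + 555 → 5706 = 3p, so p = 1902 and Q = 4359.
New expenditure = 1902 × 4359 = 8290818.

8290818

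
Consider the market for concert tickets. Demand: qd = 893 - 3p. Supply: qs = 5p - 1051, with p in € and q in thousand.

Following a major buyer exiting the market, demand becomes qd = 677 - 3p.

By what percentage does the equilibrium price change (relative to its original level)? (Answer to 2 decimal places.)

-11.11

Original equilibrium: 893 - 3p = 5p - 1051 gives 1944 = 8p, so p = 243 and q = 164.
The shock moves the curves to qd = 677 - 3p and qs = 5p - 1051.
Equate the new curves: 677 - 3p = 5p - 1051, giving 1728 = 8p, p = 216, q = 29.
%Δp = (216 − 243) / 243 × 100 = -11.11%.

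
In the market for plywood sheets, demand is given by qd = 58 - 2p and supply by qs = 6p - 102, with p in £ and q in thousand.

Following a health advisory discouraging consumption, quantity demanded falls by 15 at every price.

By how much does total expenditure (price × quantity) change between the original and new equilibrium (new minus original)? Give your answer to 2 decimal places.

-237.66

Initially, 58 - 2p = 6p - 102, so 160 = 8p and p = 20, q = 18.
With the change applied: demand qd = 43 - 2p, supply qs = 6p - 102.
New equilibrium: 43 - 2p = 6p - 102 ⇒ 145 = 8p ⇒ p = 18.125, q = 6.75.
Expenditure moves from 20×18 = 360 to 18.125×6.75 = 122.34375; change = -237.66.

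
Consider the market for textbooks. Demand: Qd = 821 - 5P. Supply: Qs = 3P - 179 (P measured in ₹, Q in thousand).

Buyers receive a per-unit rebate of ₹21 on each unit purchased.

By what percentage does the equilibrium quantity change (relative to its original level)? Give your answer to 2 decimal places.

Before the shock: 821 - 5P = 3P - 179 ⇒ 1000 = 8P ⇒ P = 125, Q = 196.
Since buyers' out-of-pocket price is the market price minus the rebate, the effective demand curve becomes Qd = 926 - 5P.
Clearing the new market: 926 - 5P = 3P - 179, so P = 138.125 and Q = 235.375.
%ΔQ = (235.375 − 196) / 196 × 100 = +20.09%.

+20.09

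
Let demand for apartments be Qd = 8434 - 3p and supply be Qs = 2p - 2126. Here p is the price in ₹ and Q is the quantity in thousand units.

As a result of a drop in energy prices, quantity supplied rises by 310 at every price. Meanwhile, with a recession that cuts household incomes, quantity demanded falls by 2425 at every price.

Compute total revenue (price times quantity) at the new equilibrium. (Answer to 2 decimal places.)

Solve the original market: 8434 - 3p = 2p - 2126, hence p = 2112 and Q = 2098.
With the change applied: demand Qd = 6009 - 3p, supply Qs = 2p - 1816.
New equilibrium: 6009 - 3p = 2p - 1816 ⇒ 7825 = 5p ⇒ p = 1565, Q = 1314.
New expenditure = 1565 × 1314 = 2056410.00.

2056410.00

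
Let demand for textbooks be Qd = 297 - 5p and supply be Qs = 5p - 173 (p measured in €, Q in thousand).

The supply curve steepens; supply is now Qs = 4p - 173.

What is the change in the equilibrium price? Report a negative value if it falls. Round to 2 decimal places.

+5.22

Solve the original market: 297 - 5p = 5p - 173, hence p = 47 and Q = 62.
The new curves are Qd = 297 - 5p (demand) and Qs = 4p - 173 (supply).
New equilibrium: 297 - 5p = 4p - 173 ⇒ 470 = 9p ⇒ p = 470/9 ≈ 52.2222, Q = 323/9 ≈ 35.8889.
Δp = 52.2222 − 47 = +5.22.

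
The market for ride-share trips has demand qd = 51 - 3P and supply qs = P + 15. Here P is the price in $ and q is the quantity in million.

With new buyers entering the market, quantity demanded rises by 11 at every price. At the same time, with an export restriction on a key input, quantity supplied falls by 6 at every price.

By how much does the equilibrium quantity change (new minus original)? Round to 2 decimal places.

Initially, 51 - 3P = P + 15, so 36 = 4P and P = 9, q = 24.
With the change applied: demand qd = 62 - 3P, supply qs = P + 9.
Clearing the new market: 62 - 3P = P + 9, so P = 13.25 and q = 22.25.
Δq = 22.25 − 24 = -1.75.

-1.75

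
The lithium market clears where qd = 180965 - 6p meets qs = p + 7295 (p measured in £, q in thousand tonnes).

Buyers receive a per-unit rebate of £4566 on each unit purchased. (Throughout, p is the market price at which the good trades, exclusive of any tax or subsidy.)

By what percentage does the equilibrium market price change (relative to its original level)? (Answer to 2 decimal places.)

+15.77

Before the shock: 180965 - 6p = p + 7295 ⇒ 173670 = 7p ⇒ p = 24810, q = 32105.
Since buyers' out-of-pocket price is the market price minus the rebate, the effective demand curve becomes qd = 208361 - 6p.
New equilibrium: 208361 - 6p = p + 7295 ⇒ 201066 = 7p ⇒ p = 201066/7 ≈ 28723.7143, q = 252131/7 ≈ 36018.7143.
%Δp = (28723.7143 − 24810) / 24810 × 100 = +15.77%.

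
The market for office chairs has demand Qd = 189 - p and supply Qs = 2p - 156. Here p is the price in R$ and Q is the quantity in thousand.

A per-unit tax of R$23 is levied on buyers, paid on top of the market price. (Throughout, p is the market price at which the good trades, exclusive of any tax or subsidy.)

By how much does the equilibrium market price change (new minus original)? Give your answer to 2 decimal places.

Initially, 189 - p = 2p - 156, so 345 = 3p and p = 115, Q = 74.
Since buyers pay the price plus the tax, the effective demand curve becomes Qd = 166 - p.
Equate the new curves: 166 - p = 2p - 156, giving 322 = 3p, p = 322/3 ≈ 107.3333, Q = 176/3 ≈ 58.6667.
Δp = 107.3333 − 115 = -7.67.

-7.67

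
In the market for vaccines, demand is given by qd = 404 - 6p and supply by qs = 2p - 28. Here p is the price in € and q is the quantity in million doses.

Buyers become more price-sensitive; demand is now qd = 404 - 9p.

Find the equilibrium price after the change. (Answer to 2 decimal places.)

Initially, 404 - 6p = 2p - 28, so 432 = 8p and p = 54, q = 80.
With the change applied: demand qd = 404 - 9p, supply qs = 2p - 28.
New equilibrium: 404 - 9p = 2p - 28 ⇒ 432 = 11p ⇒ p = 432/11 ≈ 39.2727, q = 556/11 ≈ 50.5455.

39.27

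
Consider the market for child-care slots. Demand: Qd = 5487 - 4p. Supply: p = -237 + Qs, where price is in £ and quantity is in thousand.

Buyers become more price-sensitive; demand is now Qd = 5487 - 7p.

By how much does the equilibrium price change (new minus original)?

Original equilibrium: 5487 - 4p = p + 237 gives 5250 = 5p, so p = 1050 and Q = 1287.
The shock moves the curves to Qd = 5487 - 7p and Qs = p + 237.
Setting them equal: 5487 - 7p = p + 237 → 5250 = 8p, so p = 656.25 and Q = 893.25.
Δp = 656.25 − 1050 = -393.75.

-393.75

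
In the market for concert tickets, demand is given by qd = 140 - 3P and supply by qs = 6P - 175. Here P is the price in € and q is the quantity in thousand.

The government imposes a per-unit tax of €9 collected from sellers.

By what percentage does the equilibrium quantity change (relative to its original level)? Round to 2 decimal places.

Before the shock: 140 - 3P = 6P - 175 ⇒ 315 = 9P ⇒ P = 35, q = 35.
Since sellers keep the price net of the tax, the effective supply curve becomes qs = 6P - 229.
New equilibrium: 140 - 3P = 6P - 229 ⇒ 369 = 9P ⇒ P = 41, q = 17.
%Δq = (17 − 35) / 35 × 100 = -51.43%.

-51.43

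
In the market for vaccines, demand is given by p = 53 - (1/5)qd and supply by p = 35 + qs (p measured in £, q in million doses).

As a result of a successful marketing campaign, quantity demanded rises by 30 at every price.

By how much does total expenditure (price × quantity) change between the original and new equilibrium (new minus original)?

Solve the original market: 265 - 5p = p - 35, hence p = 50 and q = 15.
The new curves are qd = 295 - 5p (demand) and qs = p - 35 (supply).
Setting them equal: 295 - 5p = p - 35 → 330 = 6p, so p = 55 and q = 20.
Expenditure moves from 50×15 = 750 to 55×20 = 1100; change = +350.

+350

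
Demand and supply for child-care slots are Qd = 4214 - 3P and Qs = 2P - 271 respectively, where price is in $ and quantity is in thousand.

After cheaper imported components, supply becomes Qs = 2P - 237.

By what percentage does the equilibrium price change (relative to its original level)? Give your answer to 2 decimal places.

Original equilibrium: 4214 - 3P = 2P - 271 gives 4485 = 5P, so P = 897 and Q = 1523.
The shock moves the curves to Qd = 4214 - 3P and Qs = 2P - 237.
Equate the new curves: 4214 - 3P = 2P - 237, giving 4451 = 5P, P = 890.2, Q = 1543.4.
%ΔP = (890.2 − 897) / 897 × 100 = -0.76%.

-0.76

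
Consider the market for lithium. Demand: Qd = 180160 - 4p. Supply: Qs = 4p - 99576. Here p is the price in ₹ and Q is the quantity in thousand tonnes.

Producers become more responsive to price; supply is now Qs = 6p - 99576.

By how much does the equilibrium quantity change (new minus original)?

Solve the original market: 180160 - 4p = 4p - 99576, hence p = 34967 and Q = 40292.
The shock moves the curves to Qd = 180160 - 4p and Qs = 6p - 99576.
Clearing the new market: 180160 - 4p = 6p - 99576, so p = 27973.6 and Q = 68265.6.
ΔQ = 68265.6 − 40292 = +27973.6.

+27973.6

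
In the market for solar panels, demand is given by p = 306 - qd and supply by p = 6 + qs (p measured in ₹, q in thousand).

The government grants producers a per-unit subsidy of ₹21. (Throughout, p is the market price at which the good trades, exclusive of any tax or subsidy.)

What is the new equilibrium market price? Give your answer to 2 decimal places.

145.50

Solve the original market: 306 - p = p - 6, hence p = 156 and q = 150.
Since sellers receive the price plus the subsidy, the effective supply curve becomes qs = p + 15.
New equilibrium: 306 - p = p + 15 ⇒ 291 = 2p ⇒ p = 145.5, q = 160.5.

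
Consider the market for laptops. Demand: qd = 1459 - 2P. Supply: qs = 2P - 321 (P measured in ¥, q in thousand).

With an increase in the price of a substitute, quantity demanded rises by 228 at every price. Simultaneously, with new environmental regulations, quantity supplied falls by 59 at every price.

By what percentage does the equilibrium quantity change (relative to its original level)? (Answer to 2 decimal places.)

+14.85

Original equilibrium: 1459 - 2P = 2P - 321 gives 1780 = 4P, so P = 445 and q = 569.
The new curves are qd = 1687 - 2P (demand) and qs = 2P - 380 (supply).
Equate the new curves: 1687 - 2P = 2P - 380, giving 2067 = 4P, P = 516.75, q = 653.5.
%Δq = (653.5 − 569) / 569 × 100 = +14.85%.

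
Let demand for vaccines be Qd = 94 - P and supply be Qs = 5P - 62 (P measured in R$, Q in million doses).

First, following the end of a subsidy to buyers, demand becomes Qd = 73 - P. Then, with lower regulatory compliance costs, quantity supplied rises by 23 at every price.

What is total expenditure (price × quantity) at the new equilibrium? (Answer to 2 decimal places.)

1014.22

Original equilibrium: 94 - P = 5P - 62 gives 156 = 6P, so P = 26 and Q = 68.
The new curves are Qd = 73 - P (demand) and Qs = 5P - 39 (supply).
Clearing the new market: 73 - P = 5P - 39, so P = 56/3 ≈ 18.6667 and Q = 163/3 ≈ 54.3333.
New expenditure = 18.6667 × 54.3333 = 1014.22.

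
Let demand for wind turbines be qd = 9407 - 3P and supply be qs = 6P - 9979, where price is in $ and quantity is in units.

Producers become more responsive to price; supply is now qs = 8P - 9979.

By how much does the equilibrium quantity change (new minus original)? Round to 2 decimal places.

+1174.91

Solve the original market: 9407 - 3P = 6P - 9979, hence P = 2154 and q = 2945.
With the change applied: demand qd = 9407 - 3P, supply qs = 8P - 9979.
Clearing the new market: 9407 - 3P = 8P - 9979, so P = 19386/11 ≈ 1762.3636 and q = 45319/11 ≈ 4119.9091.
Δq = 4119.9091 − 2945 = +1174.91.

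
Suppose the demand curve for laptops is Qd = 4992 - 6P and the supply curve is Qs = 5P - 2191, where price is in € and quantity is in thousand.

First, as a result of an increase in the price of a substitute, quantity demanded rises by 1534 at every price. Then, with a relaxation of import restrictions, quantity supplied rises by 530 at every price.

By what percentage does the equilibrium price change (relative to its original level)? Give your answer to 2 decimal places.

Before the shock: 4992 - 6P = 5P - 2191 ⇒ 7183 = 11P ⇒ P = 653, Q = 1074.
The new curves are Qd = 6526 - 6P (demand) and Qs = 5P - 1661 (supply).
Setting them equal: 6526 - 6P = 5P - 1661 → 8187 = 11P, so P = 8187/11 ≈ 744.2727 and Q = 22664/11 ≈ 2060.3636.
%ΔP = (744.2727 − 653) / 653 × 100 = +13.98%.

+13.98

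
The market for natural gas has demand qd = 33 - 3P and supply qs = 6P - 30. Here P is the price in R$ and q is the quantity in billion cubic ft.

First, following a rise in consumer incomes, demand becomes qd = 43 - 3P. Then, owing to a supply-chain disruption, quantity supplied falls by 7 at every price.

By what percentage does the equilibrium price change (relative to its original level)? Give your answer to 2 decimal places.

+26.98

Original equilibrium: 33 - 3P = 6P - 30 gives 63 = 9P, so P = 7 and q = 12.
After the shift, demand is qd = 43 - 3P and supply is qs = 6P - 37.
Clearing the new market: 43 - 3P = 6P - 37, so P = 80/9 ≈ 8.8889 and q = 49/3 ≈ 16.3333.
%ΔP = (8.8889 − 7) / 7 × 100 = +26.98%.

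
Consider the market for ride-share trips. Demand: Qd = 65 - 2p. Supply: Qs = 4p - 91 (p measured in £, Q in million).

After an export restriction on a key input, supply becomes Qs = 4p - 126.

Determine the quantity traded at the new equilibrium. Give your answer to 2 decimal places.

Before the shock: 65 - 2p = 4p - 91 ⇒ 156 = 6p ⇒ p = 26, Q = 13.
With the change applied: demand Qd = 65 - 2p, supply Qs = 4p - 126.
Equate the new curves: 65 - 2p = 4p - 126, giving 191 = 6p, p = 191/6 ≈ 31.8333, Q = 4/3 ≈ 1.3333.

1.33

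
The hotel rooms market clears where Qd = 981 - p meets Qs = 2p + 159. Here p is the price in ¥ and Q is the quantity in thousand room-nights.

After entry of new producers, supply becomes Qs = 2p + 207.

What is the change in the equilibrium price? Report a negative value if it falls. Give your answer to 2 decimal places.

-16.00

Before the shock: 981 - p = 2p + 159 ⇒ 822 = 3p ⇒ p = 274, Q = 707.
After the shift, demand is Qd = 981 - p and supply is Qs = 2p + 207.
Setting them equal: 981 - p = 2p + 207 → 774 = 3p, so p = 258 and Q = 723.
Δp = 258 − 274 = -16.00.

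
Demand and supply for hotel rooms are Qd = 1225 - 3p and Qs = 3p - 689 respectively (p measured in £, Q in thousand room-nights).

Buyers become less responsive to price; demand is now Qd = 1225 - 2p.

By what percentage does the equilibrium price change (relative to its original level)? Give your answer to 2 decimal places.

+20.00

Solve the original market: 1225 - 3p = 3p - 689, hence p = 319 and Q = 268.
The shock moves the curves to Qd = 1225 - 2p and Qs = 3p - 689.
Setting them equal: 1225 - 2p = 3p - 689 → 1914 = 5p, so p = 382.8 and Q = 459.4.
%Δp = (382.8 − 319) / 319 × 100 = +20.00%.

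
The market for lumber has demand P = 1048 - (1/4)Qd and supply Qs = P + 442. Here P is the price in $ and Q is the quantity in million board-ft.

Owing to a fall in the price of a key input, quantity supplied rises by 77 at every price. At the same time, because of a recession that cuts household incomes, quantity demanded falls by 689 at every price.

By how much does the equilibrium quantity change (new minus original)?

Solve the original market: 4192 - 4P = P + 442, hence P = 750 and Q = 1192.
The shock moves the curves to Qd = 3503 - 4P and Qs = P + 519.
Setting them equal: 3503 - 4P = P + 519 → 2984 = 5P, so P = 596.8 and Q = 1115.8.
ΔQ = 1115.8 − 1192 = -76.2.

-76.2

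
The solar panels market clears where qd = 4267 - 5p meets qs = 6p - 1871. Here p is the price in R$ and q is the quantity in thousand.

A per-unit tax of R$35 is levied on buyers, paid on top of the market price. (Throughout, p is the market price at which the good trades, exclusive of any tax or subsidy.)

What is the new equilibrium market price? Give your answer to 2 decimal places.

542.09

Solve the original market: 4267 - 5p = 6p - 1871, hence p = 558 and q = 1477.
Since buyers pay the price plus the tax, the effective demand curve becomes qd = 4092 - 5p.
Clearing the new market: 4092 - 5p = 6p - 1871, so p = 5963/11 ≈ 542.0909 and q = 15197/11 ≈ 1381.5455.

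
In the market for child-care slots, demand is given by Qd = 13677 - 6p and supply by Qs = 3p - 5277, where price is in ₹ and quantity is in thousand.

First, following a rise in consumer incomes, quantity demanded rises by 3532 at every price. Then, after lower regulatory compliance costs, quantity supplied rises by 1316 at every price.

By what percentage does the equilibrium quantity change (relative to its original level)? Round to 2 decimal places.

+197.37

Before the shock: 13677 - 6p = 3p - 5277 ⇒ 18954 = 9p ⇒ p = 2106, Q = 1041.
With the change applied: demand Qd = 17209 - 6p, supply Qs = 3p - 3961.
Clearing the new market: 17209 - 6p = 3p - 3961, so p = 21170/9 ≈ 2352.2222 and Q = 9287/3 ≈ 3095.6667.
%ΔQ = (3095.6667 − 1041) / 1041 × 100 = +197.37%.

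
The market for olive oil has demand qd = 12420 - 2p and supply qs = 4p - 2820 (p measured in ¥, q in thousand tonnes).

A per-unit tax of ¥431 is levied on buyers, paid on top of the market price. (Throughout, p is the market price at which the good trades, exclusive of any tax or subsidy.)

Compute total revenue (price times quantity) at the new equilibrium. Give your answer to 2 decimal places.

Initially, 12420 - 2p = 4p - 2820, so 15240 = 6p and p = 2540, q = 7340.
Since buyers pay the price plus the tax, the effective demand curve becomes qd = 11558 - 2p.
Setting them equal: 11558 - 2p = 4p - 2820 → 14378 = 6p, so p = 7189/3 ≈ 2396.3333 and q = 20296/3 ≈ 6765.3333.
New expenditure = 2396.3333 × 6765.3333 = 16211993.78.

16211993.78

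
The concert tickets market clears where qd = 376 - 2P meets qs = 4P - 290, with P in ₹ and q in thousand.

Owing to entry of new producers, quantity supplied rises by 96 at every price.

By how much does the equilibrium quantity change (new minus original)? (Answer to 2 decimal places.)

+32.00

Solve the original market: 376 - 2P = 4P - 290, hence P = 111 and q = 154.
The new curves are qd = 376 - 2P (demand) and qs = 4P - 194 (supply).
New equilibrium: 376 - 2P = 4P - 194 ⇒ 570 = 6P ⇒ P = 95, q = 186.
Δq = 186 − 154 = +32.00.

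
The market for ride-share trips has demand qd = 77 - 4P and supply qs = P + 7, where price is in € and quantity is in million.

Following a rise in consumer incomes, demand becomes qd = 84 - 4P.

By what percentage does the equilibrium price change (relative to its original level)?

+10

Original equilibrium: 77 - 4P = P + 7 gives 70 = 5P, so P = 14 and q = 21.
The new curves are qd = 84 - 4P (demand) and qs = P + 7 (supply).
Setting them equal: 84 - 4P = P + 7 → 77 = 5P, so P = 15.4 and q = 22.4.
%ΔP = (15.4 − 14) / 14 × 100 = +10%.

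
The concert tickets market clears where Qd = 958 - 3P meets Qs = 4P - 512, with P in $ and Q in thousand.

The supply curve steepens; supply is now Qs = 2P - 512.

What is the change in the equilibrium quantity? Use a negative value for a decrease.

-252

Before the shock: 958 - 3P = 4P - 512 ⇒ 1470 = 7P ⇒ P = 210, Q = 328.
The new curves are Qd = 958 - 3P (demand) and Qs = 2P - 512 (supply).
Clearing the new market: 958 - 3P = 2P - 512, so P = 294 and Q = 76.
ΔQ = 76 − 328 = -252.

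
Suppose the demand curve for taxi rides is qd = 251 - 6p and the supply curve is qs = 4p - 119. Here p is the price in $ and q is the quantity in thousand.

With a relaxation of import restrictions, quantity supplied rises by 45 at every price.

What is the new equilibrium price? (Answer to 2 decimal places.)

32.50

Original equilibrium: 251 - 6p = 4p - 119 gives 370 = 10p, so p = 37 and q = 29.
With the change applied: demand qd = 251 - 6p, supply qs = 4p - 74.
Equate the new curves: 251 - 6p = 4p - 74, giving 325 = 10p, p = 32.5, q = 56.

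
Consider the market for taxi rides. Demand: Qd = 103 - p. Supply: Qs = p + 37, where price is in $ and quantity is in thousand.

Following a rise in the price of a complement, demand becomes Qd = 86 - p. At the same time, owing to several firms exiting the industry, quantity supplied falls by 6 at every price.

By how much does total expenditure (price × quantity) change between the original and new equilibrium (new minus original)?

Original equilibrium: 103 - p = p + 37 gives 66 = 2p, so p = 33 and Q = 70.
With the change applied: demand Qd = 86 - p, supply Qs = p + 31.
Equate the new curves: 86 - p = p + 31, giving 55 = 2p, p = 27.5, Q = 58.5.
Expenditure moves from 33×70 = 2310 to 27.5×58.5 = 1608.75; change = -701.25.

-701.25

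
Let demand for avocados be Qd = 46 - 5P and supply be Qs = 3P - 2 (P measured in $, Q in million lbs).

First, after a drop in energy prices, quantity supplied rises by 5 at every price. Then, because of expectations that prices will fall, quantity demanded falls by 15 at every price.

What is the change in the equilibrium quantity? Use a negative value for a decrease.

Original equilibrium: 46 - 5P = 3P - 2 gives 48 = 8P, so P = 6 and Q = 16.
The new curves are Qd = 31 - 5P (demand) and Qs = 3P + 3 (supply).
Clearing the new market: 31 - 5P = 3P + 3, so P = 3.5 and Q = 13.5.
ΔQ = 13.5 − 16 = -2.5.

-2.5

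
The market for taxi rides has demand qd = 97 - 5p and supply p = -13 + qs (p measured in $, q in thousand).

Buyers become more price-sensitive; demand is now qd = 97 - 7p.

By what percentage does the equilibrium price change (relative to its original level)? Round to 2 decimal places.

Solve the original market: 97 - 5p = p + 13, hence p = 14 and q = 27.
With the change applied: demand qd = 97 - 7p, supply qs = p + 13.
Equate the new curves: 97 - 7p = p + 13, giving 84 = 8p, p = 10.5, q = 23.5.
%Δp = (10.5 − 14) / 14 × 100 = -25.00%.

-25.00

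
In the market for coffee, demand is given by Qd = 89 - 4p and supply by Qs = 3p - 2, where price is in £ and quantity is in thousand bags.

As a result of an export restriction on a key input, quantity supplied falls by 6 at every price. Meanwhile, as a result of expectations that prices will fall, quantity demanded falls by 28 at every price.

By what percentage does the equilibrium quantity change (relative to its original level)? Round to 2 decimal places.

Before the shock: 89 - 4p = 3p - 2 ⇒ 91 = 7p ⇒ p = 13, Q = 37.
With the change applied: demand Qd = 61 - 4p, supply Qs = 3p - 8.
Clearing the new market: 61 - 4p = 3p - 8, so p = 69/7 ≈ 9.8571 and Q = 151/7 ≈ 21.5714.
%ΔQ = (21.5714 − 37) / 37 × 100 = -41.70%.

-41.70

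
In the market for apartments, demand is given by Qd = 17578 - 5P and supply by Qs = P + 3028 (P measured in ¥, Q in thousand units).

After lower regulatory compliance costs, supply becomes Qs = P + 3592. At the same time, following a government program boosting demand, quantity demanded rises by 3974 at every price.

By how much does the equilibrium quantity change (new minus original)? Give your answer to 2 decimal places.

+1132.33

Initially, 17578 - 5P = P + 3028, so 14550 = 6P and P = 2425, Q = 5453.
With the change applied: demand Qd = 21552 - 5P, supply Qs = P + 3592.
Equate the new curves: 21552 - 5P = P + 3592, giving 17960 = 6P, P = 8980/3 ≈ 2993.3333, Q = 19756/3 ≈ 6585.3333.
ΔQ = 6585.3333 − 5453 = +1132.33.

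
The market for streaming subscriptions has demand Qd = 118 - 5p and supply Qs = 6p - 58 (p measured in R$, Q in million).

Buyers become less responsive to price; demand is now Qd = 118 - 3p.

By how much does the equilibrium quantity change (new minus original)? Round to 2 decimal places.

Solve the original market: 118 - 5p = 6p - 58, hence p = 16 and Q = 38.
The new curves are Qd = 118 - 3p (demand) and Qs = 6p - 58 (supply).
Equate the new curves: 118 - 3p = 6p - 58, giving 176 = 9p, p = 176/9 ≈ 19.5556, Q = 178/3 ≈ 59.3333.
ΔQ = 59.3333 − 38 = +21.33.

+21.33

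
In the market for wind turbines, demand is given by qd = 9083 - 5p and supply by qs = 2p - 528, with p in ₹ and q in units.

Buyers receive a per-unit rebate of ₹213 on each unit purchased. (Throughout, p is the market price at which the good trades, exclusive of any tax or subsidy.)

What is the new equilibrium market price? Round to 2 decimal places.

Before the shock: 9083 - 5p = 2p - 528 ⇒ 9611 = 7p ⇒ p = 1373, q = 2218.
Since buyers' out-of-pocket price is the market price minus the rebate, the effective demand curve becomes qd = 10148 - 5p.
New equilibrium: 10148 - 5p = 2p - 528 ⇒ 10676 = 7p ⇒ p = 10676/7 ≈ 1525.1429, q = 17656/7 ≈ 2522.2857.

1525.14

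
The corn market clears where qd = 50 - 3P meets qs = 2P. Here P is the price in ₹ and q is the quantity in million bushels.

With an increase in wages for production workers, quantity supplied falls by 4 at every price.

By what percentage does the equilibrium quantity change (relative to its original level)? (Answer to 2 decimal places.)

-12.00

Before the shock: 50 - 3P = 2P ⇒ 50 = 5P ⇒ P = 10, q = 20.
The new curves are qd = 50 - 3P (demand) and qs = 2P - 4 (supply).
New equilibrium: 50 - 3P = 2P - 4 ⇒ 54 = 5P ⇒ P = 10.8, q = 17.6.
%Δq = (17.6 − 20) / 20 × 100 = -12.00%.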